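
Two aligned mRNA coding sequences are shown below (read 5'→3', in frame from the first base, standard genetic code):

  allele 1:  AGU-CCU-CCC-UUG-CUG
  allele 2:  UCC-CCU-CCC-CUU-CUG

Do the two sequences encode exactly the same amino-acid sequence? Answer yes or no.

yes

Codon 1: AGU Ser / UCC Ser — synonymous.
Codon 2: CCU Pro / CCU Pro — identical.
Codon 3: CCC Pro / CCC Pro — identical.
Codon 4: UUG Leu / CUU Leu — synonymous.
Codon 5: CUG Leu / CUG Leu — identical.
Nonsynonymous differences: 0 → same protein.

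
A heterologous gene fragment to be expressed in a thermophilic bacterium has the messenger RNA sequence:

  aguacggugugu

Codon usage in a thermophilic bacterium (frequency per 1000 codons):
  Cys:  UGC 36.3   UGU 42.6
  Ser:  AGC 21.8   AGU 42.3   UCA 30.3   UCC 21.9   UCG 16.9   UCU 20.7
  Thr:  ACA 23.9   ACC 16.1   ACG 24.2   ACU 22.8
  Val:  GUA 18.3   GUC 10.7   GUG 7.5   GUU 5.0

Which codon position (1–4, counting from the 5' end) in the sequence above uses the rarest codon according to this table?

3

Codon 1 AGU (Ser): 42.3 per 1000.
Codon 2 ACG (Thr): 24.2 per 1000.
Codon 3 GUG (Val): 7.5 per 1000.
Codon 4 UGU (Cys): 42.6 per 1000.
Lowest frequency is 7.5 at codon 3.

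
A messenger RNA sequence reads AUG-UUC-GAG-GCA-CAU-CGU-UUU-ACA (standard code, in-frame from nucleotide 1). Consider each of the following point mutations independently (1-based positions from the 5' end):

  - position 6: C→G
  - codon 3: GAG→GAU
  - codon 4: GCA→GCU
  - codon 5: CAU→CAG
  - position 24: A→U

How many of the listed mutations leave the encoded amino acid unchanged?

2

Codon 2: UUC (Phe) → UUG (Leu) — missense.
Codon 3: GAG (Glu) → GAU (Asp) — missense.
Codon 4: GCA (Ala) → GCU (Ala) — synonymous.
Codon 5: CAU (His) → CAG (Gln) — missense.
Codon 8: ACA (Thr) → ACU (Thr) — synonymous.
Synonymous: 2 of 5.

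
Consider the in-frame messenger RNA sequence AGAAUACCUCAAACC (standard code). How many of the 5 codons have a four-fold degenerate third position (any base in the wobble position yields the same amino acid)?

Codon 1 AGA (Arg): third position 2-fold.
Codon 2 AUA (Ile): third position 3-fold.
Codon 3 CCU (Pro): third position 4-fold.
Codon 4 CAA (Gln): third position 2-fold.
Codon 5 ACC (Thr): third position 4-fold.
Four-fold degenerate third positions: 2.

2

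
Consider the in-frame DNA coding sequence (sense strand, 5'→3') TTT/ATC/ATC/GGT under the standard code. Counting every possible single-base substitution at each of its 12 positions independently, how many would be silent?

8

Codon 1 (TTT, Phe): 1 synonymous substitution.
Codon 2 (ATC, Ile): 2 synonymous substitutions.
Codon 3 (ATC, Ile): 2 synonymous substitutions.
Codon 4 (GGT, Gly): 3 synonymous substitutions.
Total: 1 + 2 + 2 + 3 = 8.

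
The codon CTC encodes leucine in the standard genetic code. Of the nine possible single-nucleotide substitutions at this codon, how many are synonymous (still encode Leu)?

Position 1: none → 0 synonymous.
Position 2: none → 0 synonymous.
Position 3: CTT, CTA, CTG → 3 synonymous.
Total: 0 + 0 + 3 = 3.

3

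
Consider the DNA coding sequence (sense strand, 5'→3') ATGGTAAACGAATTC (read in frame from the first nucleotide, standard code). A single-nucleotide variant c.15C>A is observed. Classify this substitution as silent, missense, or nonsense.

missense

Position 15 falls in codon 5: TTC → Phe.
After the substitution the codon is TTA → Leu.
Phe ≠ Leu, so this is a missense mutation.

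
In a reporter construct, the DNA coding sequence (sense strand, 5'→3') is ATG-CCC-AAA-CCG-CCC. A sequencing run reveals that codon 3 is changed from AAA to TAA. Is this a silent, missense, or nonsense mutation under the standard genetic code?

Position 7 falls in codon 3: AAA → Lys.
After the substitution the codon is TAA → Stop.
The new codon is a stop codon, so this is a nonsense mutation.

nonsense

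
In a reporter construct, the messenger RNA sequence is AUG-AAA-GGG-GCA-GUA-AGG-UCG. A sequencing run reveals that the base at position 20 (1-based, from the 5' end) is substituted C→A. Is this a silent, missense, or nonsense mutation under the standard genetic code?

nonsense

Position 20 falls in codon 7: UCG → Ser.
After the substitution the codon is UAG → Stop.
The new codon is a stop codon, so this is a nonsense mutation.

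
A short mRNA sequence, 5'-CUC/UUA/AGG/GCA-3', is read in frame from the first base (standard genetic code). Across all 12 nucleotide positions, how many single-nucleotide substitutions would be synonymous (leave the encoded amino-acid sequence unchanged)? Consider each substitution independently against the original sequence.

10

Codon 1 (CUC, Leu): 3 synonymous substitutions.
Codon 2 (UUA, Leu): 2 synonymous substitutions.
Codon 3 (AGG, Arg): 2 synonymous substitutions.
Codon 4 (GCA, Ala): 3 synonymous substitutions.
Total: 3 + 2 + 2 + 3 = 10.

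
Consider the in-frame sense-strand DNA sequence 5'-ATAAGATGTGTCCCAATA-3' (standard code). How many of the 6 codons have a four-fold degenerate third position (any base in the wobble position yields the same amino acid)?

Codon 1 ATA (Ile): third position 3-fold.
Codon 2 AGA (Arg): third position 2-fold.
Codon 3 TGT (Cys): third position 2-fold.
Codon 4 GTC (Val): third position 4-fold.
Codon 5 CCA (Pro): third position 4-fold.
Codon 6 ATA (Ile): third position 3-fold.
Four-fold degenerate third positions: 2.

2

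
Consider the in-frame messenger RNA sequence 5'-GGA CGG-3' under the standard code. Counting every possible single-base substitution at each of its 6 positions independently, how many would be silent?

7

Codon 1 (GGA, Gly): 3 synonymous substitutions.
Codon 2 (CGG, Arg): 4 synonymous substitutions.
Total: 3 + 4 = 7.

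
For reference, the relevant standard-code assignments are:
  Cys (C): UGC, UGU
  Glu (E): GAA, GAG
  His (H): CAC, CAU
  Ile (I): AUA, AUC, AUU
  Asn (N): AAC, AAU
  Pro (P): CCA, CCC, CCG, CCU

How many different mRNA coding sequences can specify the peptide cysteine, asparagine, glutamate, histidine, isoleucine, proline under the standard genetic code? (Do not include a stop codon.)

Cys: 2 codons.
Asn: 2 codons.
Glu: 2 codons.
His: 2 codons.
Ile: 3 codons.
Pro: 4 codons.
2 × 2 × 2 × 2 × 3 × 4 = 192.

192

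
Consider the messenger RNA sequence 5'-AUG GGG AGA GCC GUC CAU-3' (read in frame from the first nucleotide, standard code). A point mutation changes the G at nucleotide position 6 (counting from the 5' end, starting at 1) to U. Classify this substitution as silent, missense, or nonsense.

silent

Position 6 falls in codon 2: GGG → Gly.
After the substitution the codon is GGU → Gly.
Both encode Gly, so the change is synonymous.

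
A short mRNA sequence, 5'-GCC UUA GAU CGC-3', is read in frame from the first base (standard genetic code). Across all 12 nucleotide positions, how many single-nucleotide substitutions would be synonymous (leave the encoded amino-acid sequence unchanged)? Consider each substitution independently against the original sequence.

9

Codon 1 (GCC, Ala): 3 synonymous substitutions.
Codon 2 (UUA, Leu): 2 synonymous substitutions.
Codon 3 (GAU, Asp): 1 synonymous substitution.
Codon 4 (CGC, Arg): 3 synonymous substitutions.
Total: 3 + 2 + 1 + 3 = 9.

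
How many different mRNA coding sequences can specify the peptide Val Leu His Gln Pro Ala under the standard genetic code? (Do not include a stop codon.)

Val: 4 codons.
Leu: 6 codons.
His: 2 codons.
Gln: 2 codons.
Pro: 4 codons.
Ala: 4 codons.
4 × 6 × 2 × 2 × 4 × 4 = 1536.

1536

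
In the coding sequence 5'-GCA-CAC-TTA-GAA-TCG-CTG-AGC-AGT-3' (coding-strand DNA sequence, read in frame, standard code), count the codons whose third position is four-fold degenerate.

3

Codon 1 GCA (Ala): third position 4-fold.
Codon 2 CAC (His): third position 2-fold.
Codon 3 TTA (Leu): third position 2-fold.
Codon 4 GAA (Glu): third position 2-fold.
Codon 5 TCG (Ser): third position 4-fold.
Codon 6 CTG (Leu): third position 4-fold.
Codon 7 AGC (Ser): third position 2-fold.
Codon 8 AGT (Ser): third position 2-fold.
Four-fold degenerate third positions: 3.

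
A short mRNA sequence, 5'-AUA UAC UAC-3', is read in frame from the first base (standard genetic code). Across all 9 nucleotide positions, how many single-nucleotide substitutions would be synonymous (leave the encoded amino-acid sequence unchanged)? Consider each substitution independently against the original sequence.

4

Codon 1 (AUA, Ile): 2 synonymous substitutions.
Codon 2 (UAC, Tyr): 1 synonymous substitution.
Codon 3 (UAC, Tyr): 1 synonymous substitution.
Total: 2 + 1 + 1 = 4.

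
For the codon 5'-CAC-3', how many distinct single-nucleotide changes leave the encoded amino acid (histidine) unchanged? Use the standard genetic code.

1

Position 1: none → 0 synonymous.
Position 2: none → 0 synonymous.
Position 3: CAU → 1 synonymous.
Total: 0 + 0 + 1 = 1.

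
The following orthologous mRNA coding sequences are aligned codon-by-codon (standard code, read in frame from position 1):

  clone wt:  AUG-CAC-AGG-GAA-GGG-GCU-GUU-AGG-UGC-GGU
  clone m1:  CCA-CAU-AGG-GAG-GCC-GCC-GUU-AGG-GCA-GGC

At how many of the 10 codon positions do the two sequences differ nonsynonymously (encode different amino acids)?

Codon 1: AUG Met / CCA Pro — nonsynonymous.
Codon 2: CAC His / CAU His — synonymous.
Codon 3: AGG Arg / AGG Arg — identical.
Codon 4: GAA Glu / GAG Glu — synonymous.
Codon 5: GGG Gly / GCC Ala — nonsynonymous.
Codon 6: GCU Ala / GCC Ala — synonymous.
Codon 7: GUU Val / GUU Val — identical.
Codon 8: AGG Arg / AGG Arg — identical.
Codon 9: UGC Cys / GCA Ala — nonsynonymous.
Codon 10: GGU Gly / GGC Gly — synonymous.
Nonsynonymous differences: 3.

3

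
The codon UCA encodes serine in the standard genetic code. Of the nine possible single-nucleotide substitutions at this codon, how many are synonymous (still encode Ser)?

Position 1: none → 0 synonymous.
Position 2: none → 0 synonymous.
Position 3: UCU, UCC, UCG → 3 synonymous.
Total: 0 + 0 + 3 = 3.

3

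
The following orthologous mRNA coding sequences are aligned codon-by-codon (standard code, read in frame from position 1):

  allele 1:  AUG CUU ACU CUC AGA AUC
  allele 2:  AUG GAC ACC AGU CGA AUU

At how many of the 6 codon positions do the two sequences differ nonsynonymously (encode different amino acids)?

Codon 1: AUG Met / AUG Met — identical.
Codon 2: CUU Leu / GAC Asp — nonsynonymous.
Codon 3: ACU Thr / ACC Thr — synonymous.
Codon 4: CUC Leu / AGU Ser — nonsynonymous.
Codon 5: AGA Arg / CGA Arg — synonymous.
Codon 6: AUC Ile / AUU Ile — synonymous.
Nonsynonymous differences: 2.

2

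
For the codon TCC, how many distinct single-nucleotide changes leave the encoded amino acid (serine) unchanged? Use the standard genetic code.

3

Position 1: none → 0 synonymous.
Position 2: none → 0 synonymous.
Position 3: TCT, TCA, TCG → 3 synonymous.
Total: 0 + 0 + 3 = 3.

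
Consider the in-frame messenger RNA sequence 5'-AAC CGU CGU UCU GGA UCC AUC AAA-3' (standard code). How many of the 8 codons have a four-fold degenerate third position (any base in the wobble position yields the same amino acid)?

Codon 1 AAC (Asn): third position 2-fold.
Codon 2 CGU (Arg): third position 4-fold.
Codon 3 CGU (Arg): third position 4-fold.
Codon 4 UCU (Ser): third position 4-fold.
Codon 5 GGA (Gly): third position 4-fold.
Codon 6 UCC (Ser): third position 4-fold.
Codon 7 AUC (Ile): third position 3-fold.
Codon 8 AAA (Lys): third position 2-fold.
Four-fold degenerate third positions: 5.

5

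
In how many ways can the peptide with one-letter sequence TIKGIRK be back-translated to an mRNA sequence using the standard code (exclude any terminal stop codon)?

3456

Thr: 4 codons.
Ile: 3 codons.
Lys: 2 codons.
Gly: 4 codons.
Ile: 3 codons.
Arg: 6 codons.
Lys: 2 codons.
4 × 3 × 2 × 4 × 3 × 6 × 2 = 3456.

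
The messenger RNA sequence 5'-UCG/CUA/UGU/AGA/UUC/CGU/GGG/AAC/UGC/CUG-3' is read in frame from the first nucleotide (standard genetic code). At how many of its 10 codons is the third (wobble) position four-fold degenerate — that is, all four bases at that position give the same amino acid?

Codon 1 UCG (Ser): third position 4-fold.
Codon 2 CUA (Leu): third position 4-fold.
Codon 3 UGU (Cys): third position 2-fold.
Codon 4 AGA (Arg): third position 2-fold.
Codon 5 UUC (Phe): third position 2-fold.
Codon 6 CGU (Arg): third position 4-fold.
Codon 7 GGG (Gly): third position 4-fold.
Codon 8 AAC (Asn): third position 2-fold.
Codon 9 UGC (Cys): third position 2-fold.
Codon 10 CUG (Leu): third position 4-fold.
Four-fold degenerate third positions: 5.

5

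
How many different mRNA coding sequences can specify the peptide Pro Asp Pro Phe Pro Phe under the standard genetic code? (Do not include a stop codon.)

Pro: 4 codons.
Asp: 2 codons.
Pro: 4 codons.
Phe: 2 codons.
Pro: 4 codons.
Phe: 2 codons.
4 × 2 × 4 × 2 × 4 × 2 = 512.

512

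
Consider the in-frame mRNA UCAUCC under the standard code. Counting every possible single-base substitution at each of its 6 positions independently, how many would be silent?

6

Codon 1 (UCA, Ser): 3 synonymous substitutions.
Codon 2 (UCC, Ser): 3 synonymous substitutions.
Total: 3 + 3 = 6.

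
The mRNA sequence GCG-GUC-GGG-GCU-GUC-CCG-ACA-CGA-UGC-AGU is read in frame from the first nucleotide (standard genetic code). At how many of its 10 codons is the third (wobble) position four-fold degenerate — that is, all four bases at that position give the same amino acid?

Codon 1 GCG (Ala): third position 4-fold.
Codon 2 GUC (Val): third position 4-fold.
Codon 3 GGG (Gly): third position 4-fold.
Codon 4 GCU (Ala): third position 4-fold.
Codon 5 GUC (Val): third position 4-fold.
Codon 6 CCG (Pro): third position 4-fold.
Codon 7 ACA (Thr): third position 4-fold.
Codon 8 CGA (Arg): third position 4-fold.
Codon 9 UGC (Cys): third position 2-fold.
Codon 10 AGU (Ser): third position 2-fold.
Four-fold degenerate third positions: 8.

8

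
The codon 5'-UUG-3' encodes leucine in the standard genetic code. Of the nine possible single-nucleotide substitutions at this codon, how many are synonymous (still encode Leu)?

2

Position 1: CUG → 1 synonymous.
Position 2: none → 0 synonymous.
Position 3: UUA → 1 synonymous.
Total: 1 + 0 + 1 = 2.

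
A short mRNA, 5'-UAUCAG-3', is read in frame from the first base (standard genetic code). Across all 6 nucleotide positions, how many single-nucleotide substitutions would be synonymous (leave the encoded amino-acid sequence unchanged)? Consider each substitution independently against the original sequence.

2

Codon 1 (UAU, Tyr): 1 synonymous substitution.
Codon 2 (CAG, Gln): 1 synonymous substitution.
Total: 1 + 1 = 2.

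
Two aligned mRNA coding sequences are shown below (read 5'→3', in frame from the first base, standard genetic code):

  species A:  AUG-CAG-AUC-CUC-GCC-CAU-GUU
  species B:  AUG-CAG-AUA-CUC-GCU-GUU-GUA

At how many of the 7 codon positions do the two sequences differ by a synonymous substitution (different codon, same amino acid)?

3

Codon 1: AUG Met / AUG Met — identical.
Codon 2: CAG Gln / CAG Gln — identical.
Codon 3: AUC Ile / AUA Ile — synonymous.
Codon 4: CUC Leu / CUC Leu — identical.
Codon 5: GCC Ala / GCU Ala — synonymous.
Codon 6: CAU His / GUU Val — nonsynonymous.
Codon 7: GUU Val / GUA Val — synonymous.
Synonymous differences: 3.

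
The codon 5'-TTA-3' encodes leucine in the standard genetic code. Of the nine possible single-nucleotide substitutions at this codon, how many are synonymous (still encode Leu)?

Position 1: CTA → 1 synonymous.
Position 2: none → 0 synonymous.
Position 3: TTG → 1 synonymous.
Total: 1 + 0 + 1 = 2.

2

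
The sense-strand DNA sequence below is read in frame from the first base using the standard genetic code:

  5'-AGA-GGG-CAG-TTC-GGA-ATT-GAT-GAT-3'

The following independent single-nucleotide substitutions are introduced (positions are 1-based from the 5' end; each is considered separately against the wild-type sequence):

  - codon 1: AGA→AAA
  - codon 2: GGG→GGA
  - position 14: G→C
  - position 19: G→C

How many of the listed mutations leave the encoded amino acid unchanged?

1

Codon 1: AGA (Arg) → AAA (Lys) — missense.
Codon 2: GGG (Gly) → GGA (Gly) — synonymous.
Codon 5: GGA (Gly) → GCA (Ala) — missense.
Codon 7: GAT (Asp) → CAT (His) — missense.
Synonymous: 1 of 4.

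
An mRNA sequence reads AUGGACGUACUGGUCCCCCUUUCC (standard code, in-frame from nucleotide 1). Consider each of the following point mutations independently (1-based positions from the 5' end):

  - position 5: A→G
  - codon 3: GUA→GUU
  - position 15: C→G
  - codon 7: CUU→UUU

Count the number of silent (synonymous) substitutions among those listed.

Codon 2: GAC (Asp) → GGC (Gly) — missense.
Codon 3: GUA (Val) → GUU (Val) — synonymous.
Codon 5: GUC (Val) → GUG (Val) — synonymous.
Codon 7: CUU (Leu) → UUU (Phe) — missense.
Synonymous: 2 of 4.

2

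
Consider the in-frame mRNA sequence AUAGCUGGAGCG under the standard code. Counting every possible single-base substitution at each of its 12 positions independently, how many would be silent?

Codon 1 (AUA, Ile): 2 synonymous substitutions.
Codon 2 (GCU, Ala): 3 synonymous substitutions.
Codon 3 (GGA, Gly): 3 synonymous substitutions.
Codon 4 (GCG, Ala): 3 synonymous substitutions.
Total: 2 + 3 + 3 + 3 = 11.

11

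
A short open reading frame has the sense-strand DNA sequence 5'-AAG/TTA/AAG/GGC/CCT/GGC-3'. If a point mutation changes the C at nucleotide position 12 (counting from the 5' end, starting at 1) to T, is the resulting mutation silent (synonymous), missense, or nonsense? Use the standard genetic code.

Position 12 falls in codon 4: GGC → Gly.
After the substitution the codon is GGT → Gly.
Both encode Gly, so the change is synonymous.

silent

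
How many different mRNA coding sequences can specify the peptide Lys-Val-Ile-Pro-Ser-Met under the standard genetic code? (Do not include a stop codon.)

Lys: 2 codons.
Val: 4 codons.
Ile: 3 codons.
Pro: 4 codons.
Ser: 6 codons.
Met: 1 codon.
2 × 4 × 3 × 4 × 6 × 1 = 576.

576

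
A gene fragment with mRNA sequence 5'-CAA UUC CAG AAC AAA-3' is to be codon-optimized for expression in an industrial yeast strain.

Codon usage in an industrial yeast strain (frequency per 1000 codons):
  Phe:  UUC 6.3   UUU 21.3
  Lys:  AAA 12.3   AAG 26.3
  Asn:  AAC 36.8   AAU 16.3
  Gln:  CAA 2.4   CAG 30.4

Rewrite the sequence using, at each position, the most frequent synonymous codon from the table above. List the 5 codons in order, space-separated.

Codon 1 (Gln): best is CAG at 30.4.
Codon 2 (Phe): best is UUU at 21.3.
Codon 3 (Gln): best is CAG at 30.4.
Codon 4 (Asn): best is AAC at 36.8.
Codon 5 (Lys): best is AAG at 26.3.

CAG UUU CAG AAC AAG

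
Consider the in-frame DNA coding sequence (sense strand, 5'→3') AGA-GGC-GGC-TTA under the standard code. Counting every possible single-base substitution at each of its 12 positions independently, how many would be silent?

Codon 1 (AGA, Arg): 2 synonymous substitutions.
Codon 2 (GGC, Gly): 3 synonymous substitutions.
Codon 3 (GGC, Gly): 3 synonymous substitutions.
Codon 4 (TTA, Leu): 2 synonymous substitutions.
Total: 2 + 3 + 3 + 2 = 10.

10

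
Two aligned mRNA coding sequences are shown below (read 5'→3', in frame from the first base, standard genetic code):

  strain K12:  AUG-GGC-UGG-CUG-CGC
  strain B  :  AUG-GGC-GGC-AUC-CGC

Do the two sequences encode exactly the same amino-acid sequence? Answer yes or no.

Codon 1: AUG Met / AUG Met — identical.
Codon 2: GGC Gly / GGC Gly — identical.
Codon 3: UGG Trp / GGC Gly — nonsynonymous.
Codon 4: CUG Leu / AUC Ile — nonsynonymous.
Codon 5: CGC Arg / CGC Arg — identical.
Nonsynonymous differences: 2 → different protein.

no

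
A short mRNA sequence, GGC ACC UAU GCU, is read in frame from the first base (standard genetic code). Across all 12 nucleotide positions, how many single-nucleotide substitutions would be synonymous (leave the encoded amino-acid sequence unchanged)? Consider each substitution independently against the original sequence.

Codon 1 (GGC, Gly): 3 synonymous substitutions.
Codon 2 (ACC, Thr): 3 synonymous substitutions.
Codon 3 (UAU, Tyr): 1 synonymous substitution.
Codon 4 (GCU, Ala): 3 synonymous substitutions.
Total: 3 + 3 + 1 + 3 = 10.

10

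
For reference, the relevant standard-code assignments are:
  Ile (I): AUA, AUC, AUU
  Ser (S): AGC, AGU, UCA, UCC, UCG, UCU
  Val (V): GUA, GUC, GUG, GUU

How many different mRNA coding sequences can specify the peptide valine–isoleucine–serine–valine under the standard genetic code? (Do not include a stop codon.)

288

Val: 4 codons.
Ile: 3 codons.
Ser: 6 codons.
Val: 4 codons.
4 × 3 × 6 × 4 = 288.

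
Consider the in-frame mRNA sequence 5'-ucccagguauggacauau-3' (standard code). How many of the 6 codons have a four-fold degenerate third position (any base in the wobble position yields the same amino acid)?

Codon 1 UCC (Ser): third position 4-fold.
Codon 2 CAG (Gln): third position 2-fold.
Codon 3 GUA (Val): third position 4-fold.
Codon 4 UGG (Trp): third position 1-fold.
Codon 5 ACA (Thr): third position 4-fold.
Codon 6 UAU (Tyr): third position 2-fold.
Four-fold degenerate third positions: 3.

3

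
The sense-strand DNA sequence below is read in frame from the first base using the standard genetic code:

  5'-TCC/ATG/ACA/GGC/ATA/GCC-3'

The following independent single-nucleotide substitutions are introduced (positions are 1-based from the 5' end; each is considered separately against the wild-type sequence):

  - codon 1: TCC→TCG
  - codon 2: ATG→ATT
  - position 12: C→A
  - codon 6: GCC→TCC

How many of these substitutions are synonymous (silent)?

Codon 1: TCC (Ser) → TCG (Ser) — synonymous.
Codon 2: ATG (Met) → ATT (Ile) — missense.
Codon 4: GGC (Gly) → GGA (Gly) — synonymous.
Codon 6: GCC (Ala) → TCC (Ser) — missense.
Synonymous: 2 of 4.

2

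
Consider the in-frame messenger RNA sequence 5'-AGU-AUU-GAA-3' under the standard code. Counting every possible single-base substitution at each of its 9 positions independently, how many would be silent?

Codon 1 (AGU, Ser): 1 synonymous substitution.
Codon 2 (AUU, Ile): 2 synonymous substitutions.
Codon 3 (GAA, Glu): 1 synonymous substitution.
Total: 1 + 2 + 1 = 4.

4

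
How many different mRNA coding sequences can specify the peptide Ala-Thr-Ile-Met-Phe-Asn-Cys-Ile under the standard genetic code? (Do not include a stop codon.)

Ala: 4 codons.
Thr: 4 codons.
Ile: 3 codons.
Met: 1 codon.
Phe: 2 codons.
Asn: 2 codons.
Cys: 2 codons.
Ile: 3 codons.
4 × 4 × 3 × 1 × 2 × 2 × 2 × 3 = 1152.

1152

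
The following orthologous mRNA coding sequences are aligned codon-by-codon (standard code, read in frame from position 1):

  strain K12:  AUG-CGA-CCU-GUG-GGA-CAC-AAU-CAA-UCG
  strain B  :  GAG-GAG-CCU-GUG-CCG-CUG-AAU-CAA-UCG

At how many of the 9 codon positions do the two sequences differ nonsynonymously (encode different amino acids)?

Codon 1: AUG Met / GAG Glu — nonsynonymous.
Codon 2: CGA Arg / GAG Glu — nonsynonymous.
Codon 3: CCU Pro / CCU Pro — identical.
Codon 4: GUG Val / GUG Val — identical.
Codon 5: GGA Gly / CCG Pro — nonsynonymous.
Codon 6: CAC His / CUG Leu — nonsynonymous.
Codon 7: AAU Asn / AAU Asn — identical.
Codon 8: CAA Gln / CAA Gln — identical.
Codon 9: UCG Ser / UCG Ser — identical.
Nonsynonymous differences: 4.

4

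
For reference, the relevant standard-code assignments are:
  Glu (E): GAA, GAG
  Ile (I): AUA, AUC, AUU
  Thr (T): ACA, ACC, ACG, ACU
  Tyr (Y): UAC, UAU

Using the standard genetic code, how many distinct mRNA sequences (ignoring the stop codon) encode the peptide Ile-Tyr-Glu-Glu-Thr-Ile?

288

Ile: 3 codons.
Tyr: 2 codons.
Glu: 2 codons.
Glu: 2 codons.
Thr: 4 codons.
Ile: 3 codons.
3 × 2 × 2 × 2 × 4 × 3 = 288.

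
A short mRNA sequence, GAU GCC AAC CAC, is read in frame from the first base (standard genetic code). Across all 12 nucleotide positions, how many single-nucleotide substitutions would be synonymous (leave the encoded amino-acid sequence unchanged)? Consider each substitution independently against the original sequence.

6

Codon 1 (GAU, Asp): 1 synonymous substitution.
Codon 2 (GCC, Ala): 3 synonymous substitutions.
Codon 3 (AAC, Asn): 1 synonymous substitution.
Codon 4 (CAC, His): 1 synonymous substitution.
Total: 1 + 3 + 1 + 1 = 6.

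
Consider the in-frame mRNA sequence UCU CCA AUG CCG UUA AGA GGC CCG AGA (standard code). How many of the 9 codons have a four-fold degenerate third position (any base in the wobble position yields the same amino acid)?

Codon 1 UCU (Ser): third position 4-fold.
Codon 2 CCA (Pro): third position 4-fold.
Codon 3 AUG (Met): third position 1-fold.
Codon 4 CCG (Pro): third position 4-fold.
Codon 5 UUA (Leu): third position 2-fold.
Codon 6 AGA (Arg): third position 2-fold.
Codon 7 GGC (Gly): third position 4-fold.
Codon 8 CCG (Pro): third position 4-fold.
Codon 9 AGA (Arg): third position 2-fold.
Four-fold degenerate third positions: 5.

5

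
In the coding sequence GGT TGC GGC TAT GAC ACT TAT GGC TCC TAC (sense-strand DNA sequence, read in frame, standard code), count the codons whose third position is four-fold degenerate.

Codon 1 GGT (Gly): third position 4-fold.
Codon 2 TGC (Cys): third position 2-fold.
Codon 3 GGC (Gly): third position 4-fold.
Codon 4 TAT (Tyr): third position 2-fold.
Codon 5 GAC (Asp): third position 2-fold.
Codon 6 ACT (Thr): third position 4-fold.
Codon 7 TAT (Tyr): third position 2-fold.
Codon 8 GGC (Gly): third position 4-fold.
Codon 9 TCC (Ser): third position 4-fold.
Codon 10 TAC (Tyr): third position 2-fold.
Four-fold degenerate third positions: 5.

5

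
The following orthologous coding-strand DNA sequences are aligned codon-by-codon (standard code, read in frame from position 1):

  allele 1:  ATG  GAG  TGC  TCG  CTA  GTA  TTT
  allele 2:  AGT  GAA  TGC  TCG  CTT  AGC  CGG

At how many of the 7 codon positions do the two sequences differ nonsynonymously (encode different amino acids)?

3

Codon 1: ATG Met / AGT Ser — nonsynonymous.
Codon 2: GAG Glu / GAA Glu — synonymous.
Codon 3: TGC Cys / TGC Cys — identical.
Codon 4: TCG Ser / TCG Ser — identical.
Codon 5: CTA Leu / CTT Leu — synonymous.
Codon 6: GTA Val / AGC Ser — nonsynonymous.
Codon 7: TTT Phe / CGG Arg — nonsynonymous.
Nonsynonymous differences: 3.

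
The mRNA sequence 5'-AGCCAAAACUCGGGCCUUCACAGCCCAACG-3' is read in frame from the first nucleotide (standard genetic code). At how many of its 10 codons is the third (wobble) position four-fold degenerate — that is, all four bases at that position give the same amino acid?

5

Codon 1 AGC (Ser): third position 2-fold.
Codon 2 CAA (Gln): third position 2-fold.
Codon 3 AAC (Asn): third position 2-fold.
Codon 4 UCG (Ser): third position 4-fold.
Codon 5 GGC (Gly): third position 4-fold.
Codon 6 CUU (Leu): third position 4-fold.
Codon 7 CAC (His): third position 2-fold.
Codon 8 AGC (Ser): third position 2-fold.
Codon 9 CCA (Pro): third position 4-fold.
Codon 10 ACG (Thr): third position 4-fold.
Four-fold degenerate third positions: 5.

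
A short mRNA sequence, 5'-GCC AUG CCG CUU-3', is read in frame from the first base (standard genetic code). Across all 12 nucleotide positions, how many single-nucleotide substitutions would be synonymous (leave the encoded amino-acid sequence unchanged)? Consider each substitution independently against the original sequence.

9

Codon 1 (GCC, Ala): 3 synonymous substitutions.
Codon 2 (AUG, Met): 0 synonymous substitutions.
Codon 3 (CCG, Pro): 3 synonymous substitutions.
Codon 4 (CUU, Leu): 3 synonymous substitutions.
Total: 3 + 0 + 3 + 3 = 9.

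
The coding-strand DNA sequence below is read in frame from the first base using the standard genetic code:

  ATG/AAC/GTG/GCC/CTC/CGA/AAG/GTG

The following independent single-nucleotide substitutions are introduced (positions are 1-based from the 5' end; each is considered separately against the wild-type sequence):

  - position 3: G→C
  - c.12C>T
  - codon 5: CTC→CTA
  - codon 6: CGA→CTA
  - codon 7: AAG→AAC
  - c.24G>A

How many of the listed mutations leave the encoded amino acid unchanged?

Codon 1: ATG (Met) → ATC (Ile) — missense.
Codon 4: GCC (Ala) → GCT (Ala) — synonymous.
Codon 5: CTC (Leu) → CTA (Leu) — synonymous.
Codon 6: CGA (Arg) → CTA (Leu) — missense.
Codon 7: AAG (Lys) → AAC (Asn) — missense.
Codon 8: GTG (Val) → GTA (Val) — synonymous.
Synonymous: 3 of 6.

3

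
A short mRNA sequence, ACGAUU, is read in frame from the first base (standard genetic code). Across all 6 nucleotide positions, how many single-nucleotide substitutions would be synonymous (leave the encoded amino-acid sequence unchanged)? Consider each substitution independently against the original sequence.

Codon 1 (ACG, Thr): 3 synonymous substitutions.
Codon 2 (AUU, Ile): 2 synonymous substitutions.
Total: 3 + 2 = 5.

5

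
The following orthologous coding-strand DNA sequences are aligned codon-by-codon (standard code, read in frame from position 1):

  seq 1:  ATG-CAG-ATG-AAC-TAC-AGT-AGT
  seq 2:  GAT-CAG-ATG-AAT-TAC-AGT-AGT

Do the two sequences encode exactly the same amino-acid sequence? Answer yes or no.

Codon 1: ATG Met / GAT Asp — nonsynonymous.
Codon 2: CAG Gln / CAG Gln — identical.
Codon 3: ATG Met / ATG Met — identical.
Codon 4: AAC Asn / AAT Asn — synonymous.
Codon 5: TAC Tyr / TAC Tyr — identical.
Codon 6: AGT Ser / AGT Ser — identical.
Codon 7: AGT Ser / AGT Ser — identical.
Nonsynonymous differences: 1 → different protein.

no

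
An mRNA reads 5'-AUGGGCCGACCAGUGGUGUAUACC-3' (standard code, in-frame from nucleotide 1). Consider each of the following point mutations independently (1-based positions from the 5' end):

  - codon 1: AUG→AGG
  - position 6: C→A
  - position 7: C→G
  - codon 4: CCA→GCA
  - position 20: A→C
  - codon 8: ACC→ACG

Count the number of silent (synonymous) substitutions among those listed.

Codon 1: AUG (Met) → AGG (Arg) — missense.
Codon 2: GGC (Gly) → GGA (Gly) — synonymous.
Codon 3: CGA (Arg) → GGA (Gly) — missense.
Codon 4: CCA (Pro) → GCA (Ala) — missense.
Codon 7: UAU (Tyr) → UCU (Ser) — missense.
Codon 8: ACC (Thr) → ACG (Thr) — synonymous.
Synonymous: 2 of 6.

2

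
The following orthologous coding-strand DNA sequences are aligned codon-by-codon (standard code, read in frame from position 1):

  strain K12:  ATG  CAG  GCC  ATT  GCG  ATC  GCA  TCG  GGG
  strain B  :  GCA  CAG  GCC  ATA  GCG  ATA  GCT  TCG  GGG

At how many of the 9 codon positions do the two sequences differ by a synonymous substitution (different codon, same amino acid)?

3

Codon 1: ATG Met / GCA Ala — nonsynonymous.
Codon 2: CAG Gln / CAG Gln — identical.
Codon 3: GCC Ala / GCC Ala — identical.
Codon 4: ATT Ile / ATA Ile — synonymous.
Codon 5: GCG Ala / GCG Ala — identical.
Codon 6: ATC Ile / ATA Ile — synonymous.
Codon 7: GCA Ala / GCT Ala — synonymous.
Codon 8: TCG Ser / TCG Ser — identical.
Codon 9: GGG Gly / GGG Gly — identical.
Synonymous differences: 3.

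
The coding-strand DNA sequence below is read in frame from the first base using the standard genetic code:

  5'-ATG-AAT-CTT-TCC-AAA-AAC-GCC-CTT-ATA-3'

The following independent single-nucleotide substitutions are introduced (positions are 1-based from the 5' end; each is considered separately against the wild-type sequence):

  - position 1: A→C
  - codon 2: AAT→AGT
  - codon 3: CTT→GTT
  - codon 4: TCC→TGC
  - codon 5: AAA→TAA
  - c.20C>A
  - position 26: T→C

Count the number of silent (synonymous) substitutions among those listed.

0

Codon 1: ATG (Met) → CTG (Leu) — missense.
Codon 2: AAT (Asn) → AGT (Ser) — missense.
Codon 3: CTT (Leu) → GTT (Val) — missense.
Codon 4: TCC (Ser) → TGC (Cys) — missense.
Codon 5: AAA (Lys) → TAA (Stop) — nonsense.
Codon 7: GCC (Ala) → GAC (Asp) — missense.
Codon 9: ATA (Ile) → ACA (Thr) — missense.
Synonymous: 0 of 7.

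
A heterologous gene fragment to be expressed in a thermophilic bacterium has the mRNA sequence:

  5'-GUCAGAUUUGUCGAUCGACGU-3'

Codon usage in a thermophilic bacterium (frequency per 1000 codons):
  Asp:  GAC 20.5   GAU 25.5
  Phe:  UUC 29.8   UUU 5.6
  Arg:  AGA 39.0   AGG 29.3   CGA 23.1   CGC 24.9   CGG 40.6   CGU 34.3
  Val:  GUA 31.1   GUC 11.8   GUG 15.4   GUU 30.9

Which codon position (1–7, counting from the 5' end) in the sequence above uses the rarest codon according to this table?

3

Codon 1 GUC (Val): 11.8 per 1000.
Codon 2 AGA (Arg): 39.0 per 1000.
Codon 3 UUU (Phe): 5.6 per 1000.
Codon 4 GUC (Val): 11.8 per 1000.
Codon 5 GAU (Asp): 25.5 per 1000.
Codon 6 CGA (Arg): 23.1 per 1000.
Codon 7 CGU (Arg): 34.3 per 1000.
Lowest frequency is 5.6 at codon 3.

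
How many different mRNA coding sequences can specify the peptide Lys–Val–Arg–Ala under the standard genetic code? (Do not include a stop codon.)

192

Lys: 2 codons.
Val: 4 codons.
Arg: 6 codons.
Ala: 4 codons.
2 × 4 × 6 × 4 = 192.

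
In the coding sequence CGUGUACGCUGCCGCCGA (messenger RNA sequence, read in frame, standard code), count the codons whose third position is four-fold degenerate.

Codon 1 CGU (Arg): third position 4-fold.
Codon 2 GUA (Val): third position 4-fold.
Codon 3 CGC (Arg): third position 4-fold.
Codon 4 UGC (Cys): third position 2-fold.
Codon 5 CGC (Arg): third position 4-fold.
Codon 6 CGA (Arg): third position 4-fold.
Four-fold degenerate third positions: 5.

5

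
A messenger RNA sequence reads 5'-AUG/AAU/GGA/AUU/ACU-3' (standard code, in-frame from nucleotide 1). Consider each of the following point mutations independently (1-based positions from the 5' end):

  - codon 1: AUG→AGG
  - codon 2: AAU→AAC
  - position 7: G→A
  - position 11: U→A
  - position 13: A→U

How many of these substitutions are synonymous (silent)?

1

Codon 1: AUG (Met) → AGG (Arg) — missense.
Codon 2: AAU (Asn) → AAC (Asn) — synonymous.
Codon 3: GGA (Gly) → AGA (Arg) — missense.
Codon 4: AUU (Ile) → AAU (Asn) — missense.
Codon 5: ACU (Thr) → UCU (Ser) — missense.
Synonymous: 1 of 5.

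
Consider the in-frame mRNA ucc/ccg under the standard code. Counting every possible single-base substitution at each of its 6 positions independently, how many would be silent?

6

Codon 1 (UCC, Ser): 3 synonymous substitutions.
Codon 2 (CCG, Pro): 3 synonymous substitutions.
Total: 3 + 3 = 6.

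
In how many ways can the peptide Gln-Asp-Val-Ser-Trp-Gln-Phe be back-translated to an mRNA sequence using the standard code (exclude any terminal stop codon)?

Gln: 2 codons.
Asp: 2 codons.
Val: 4 codons.
Ser: 6 codons.
Trp: 1 codon.
Gln: 2 codons.
Phe: 2 codons.
2 × 2 × 4 × 6 × 1 × 2 × 2 = 384.

384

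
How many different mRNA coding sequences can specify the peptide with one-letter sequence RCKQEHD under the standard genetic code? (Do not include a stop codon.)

384

Arg: 6 codons.
Cys: 2 codons.
Lys: 2 codons.
Gln: 2 codons.
Glu: 2 codons.
His: 2 codons.
Asp: 2 codons.
6 × 2 × 2 × 2 × 2 × 2 × 2 = 384.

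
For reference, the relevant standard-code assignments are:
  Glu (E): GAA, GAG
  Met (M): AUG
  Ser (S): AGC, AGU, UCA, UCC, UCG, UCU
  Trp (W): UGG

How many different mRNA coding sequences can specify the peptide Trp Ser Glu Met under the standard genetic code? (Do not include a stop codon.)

Trp: 1 codon.
Ser: 6 codons.
Glu: 2 codons.
Met: 1 codon.
1 × 6 × 2 × 1 = 12.

12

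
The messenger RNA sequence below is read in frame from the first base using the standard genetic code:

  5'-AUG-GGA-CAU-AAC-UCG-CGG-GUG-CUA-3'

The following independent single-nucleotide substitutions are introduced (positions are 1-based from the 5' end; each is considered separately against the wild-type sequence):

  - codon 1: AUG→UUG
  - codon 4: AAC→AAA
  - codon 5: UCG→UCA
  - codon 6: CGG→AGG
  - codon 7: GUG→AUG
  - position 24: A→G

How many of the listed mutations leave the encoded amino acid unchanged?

3

Codon 1: AUG (Met) → UUG (Leu) — missense.
Codon 4: AAC (Asn) → AAA (Lys) — missense.
Codon 5: UCG (Ser) → UCA (Ser) — synonymous.
Codon 6: CGG (Arg) → AGG (Arg) — synonymous.
Codon 7: GUG (Val) → AUG (Met) — missense.
Codon 8: CUA (Leu) → CUG (Leu) — synonymous.
Synonymous: 3 of 6.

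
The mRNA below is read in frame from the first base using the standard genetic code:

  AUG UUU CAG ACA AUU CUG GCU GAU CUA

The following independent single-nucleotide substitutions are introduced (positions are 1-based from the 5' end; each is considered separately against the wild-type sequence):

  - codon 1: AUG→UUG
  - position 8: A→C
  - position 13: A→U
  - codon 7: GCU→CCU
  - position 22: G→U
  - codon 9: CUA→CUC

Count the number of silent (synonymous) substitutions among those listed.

1

Codon 1: AUG (Met) → UUG (Leu) — missense.
Codon 3: CAG (Gln) → CCG (Pro) — missense.
Codon 5: AUU (Ile) → UUU (Phe) — missense.
Codon 7: GCU (Ala) → CCU (Pro) — missense.
Codon 8: GAU (Asp) → UAU (Tyr) — missense.
Codon 9: CUA (Leu) → CUC (Leu) — synonymous.
Synonymous: 1 of 6.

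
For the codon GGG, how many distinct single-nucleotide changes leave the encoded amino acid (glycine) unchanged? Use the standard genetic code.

Position 1: none → 0 synonymous.
Position 2: none → 0 synonymous.
Position 3: GGT, GGC, GGA → 3 synonymous.
Total: 0 + 0 + 3 = 3.

3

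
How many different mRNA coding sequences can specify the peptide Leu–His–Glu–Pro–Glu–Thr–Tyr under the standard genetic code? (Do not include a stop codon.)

Leu: 6 codons.
His: 2 codons.
Glu: 2 codons.
Pro: 4 codons.
Glu: 2 codons.
Thr: 4 codons.
Tyr: 2 codons.
6 × 2 × 2 × 4 × 2 × 4 × 2 = 1536.

1536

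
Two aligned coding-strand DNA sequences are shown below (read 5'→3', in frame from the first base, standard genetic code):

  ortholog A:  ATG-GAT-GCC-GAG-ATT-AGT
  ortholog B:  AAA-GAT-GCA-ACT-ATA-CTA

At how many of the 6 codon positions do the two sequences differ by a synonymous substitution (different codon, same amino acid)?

2

Codon 1: ATG Met / AAA Lys — nonsynonymous.
Codon 2: GAT Asp / GAT Asp — identical.
Codon 3: GCC Ala / GCA Ala — synonymous.
Codon 4: GAG Glu / ACT Thr — nonsynonymous.
Codon 5: ATT Ile / ATA Ile — synonymous.
Codon 6: AGT Ser / CTA Leu — nonsynonymous.
Synonymous differences: 2.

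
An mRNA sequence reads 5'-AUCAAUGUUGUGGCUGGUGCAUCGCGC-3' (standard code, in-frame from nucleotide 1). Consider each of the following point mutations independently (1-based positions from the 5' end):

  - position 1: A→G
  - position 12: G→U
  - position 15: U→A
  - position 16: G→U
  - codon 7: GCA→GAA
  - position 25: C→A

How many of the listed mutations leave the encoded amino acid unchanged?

2

Codon 1: AUC (Ile) → GUC (Val) — missense.
Codon 4: GUG (Val) → GUU (Val) — synonymous.
Codon 5: GCU (Ala) → GCA (Ala) — synonymous.
Codon 6: GGU (Gly) → UGU (Cys) — missense.
Codon 7: GCA (Ala) → GAA (Glu) — missense.
Codon 9: CGC (Arg) → AGC (Ser) — missense.
Synonymous: 2 of 6.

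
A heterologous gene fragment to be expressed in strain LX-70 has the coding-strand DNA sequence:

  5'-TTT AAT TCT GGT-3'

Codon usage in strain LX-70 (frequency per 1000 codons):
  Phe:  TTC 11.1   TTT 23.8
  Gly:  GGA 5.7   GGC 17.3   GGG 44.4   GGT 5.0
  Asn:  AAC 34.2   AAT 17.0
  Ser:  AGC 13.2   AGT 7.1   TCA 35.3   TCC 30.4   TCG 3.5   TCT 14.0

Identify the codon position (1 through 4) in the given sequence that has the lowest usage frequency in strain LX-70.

4

Codon 1 TTT (Phe): 23.8 per 1000.
Codon 2 AAT (Asn): 17.0 per 1000.
Codon 3 TCT (Ser): 14.0 per 1000.
Codon 4 GGT (Gly): 5.0 per 1000.
Lowest frequency is 5.0 at codon 4.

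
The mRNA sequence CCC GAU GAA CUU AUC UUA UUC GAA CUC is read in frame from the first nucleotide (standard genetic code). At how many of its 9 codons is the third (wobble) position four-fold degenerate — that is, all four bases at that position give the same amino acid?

Codon 1 CCC (Pro): third position 4-fold.
Codon 2 GAU (Asp): third position 2-fold.
Codon 3 GAA (Glu): third position 2-fold.
Codon 4 CUU (Leu): third position 4-fold.
Codon 5 AUC (Ile): third position 3-fold.
Codon 6 UUA (Leu): third position 2-fold.
Codon 7 UUC (Phe): third position 2-fold.
Codon 8 GAA (Glu): third position 2-fold.
Codon 9 CUC (Leu): third position 4-fold.
Four-fold degenerate third positions: 3.

3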